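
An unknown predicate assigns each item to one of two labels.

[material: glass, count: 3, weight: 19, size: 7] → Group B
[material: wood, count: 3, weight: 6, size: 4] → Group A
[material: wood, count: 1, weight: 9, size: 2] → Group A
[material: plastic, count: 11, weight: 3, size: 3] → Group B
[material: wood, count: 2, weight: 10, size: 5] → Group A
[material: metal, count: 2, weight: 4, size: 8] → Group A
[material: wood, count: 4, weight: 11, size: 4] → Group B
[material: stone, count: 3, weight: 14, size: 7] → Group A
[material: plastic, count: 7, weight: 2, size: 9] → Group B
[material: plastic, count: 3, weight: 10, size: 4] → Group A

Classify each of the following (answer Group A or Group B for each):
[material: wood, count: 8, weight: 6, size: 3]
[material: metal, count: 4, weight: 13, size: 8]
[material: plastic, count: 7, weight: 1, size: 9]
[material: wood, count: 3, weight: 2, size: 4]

Group B, Group B, Group B, Group A

'Group A' ⟺ count ≤ 3 AND weight ≤ 14.
[material: wood, count: 8, weight: 6, size: 3]: count = 8, weight = 6 — doesn't match, so Group B. [material: metal, count: 4, weight: 13, size: 8]: count = 4, weight = 13 — doesn't match, so Group B. [material: plastic, count: 7, weight: 1, size: 9]: count = 7, weight = 1 — doesn't match, so Group B. [material: wood, count: 3, weight: 2, size: 4]: count = 3, weight = 2 — satisfies this, so Group A.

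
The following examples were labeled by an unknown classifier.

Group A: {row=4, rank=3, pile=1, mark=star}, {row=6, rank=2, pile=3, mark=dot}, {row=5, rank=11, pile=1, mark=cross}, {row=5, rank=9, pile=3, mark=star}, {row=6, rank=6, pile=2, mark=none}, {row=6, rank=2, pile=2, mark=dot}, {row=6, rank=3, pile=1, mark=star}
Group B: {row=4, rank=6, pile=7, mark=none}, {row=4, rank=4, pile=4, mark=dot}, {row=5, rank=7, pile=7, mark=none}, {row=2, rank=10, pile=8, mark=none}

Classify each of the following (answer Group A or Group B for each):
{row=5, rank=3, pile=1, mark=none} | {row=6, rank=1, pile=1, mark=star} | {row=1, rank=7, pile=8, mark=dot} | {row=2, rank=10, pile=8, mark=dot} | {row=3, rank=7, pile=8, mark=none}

The classifier is using: pile ≤ 3.

Group A, Group A, Group B, Group B, Group B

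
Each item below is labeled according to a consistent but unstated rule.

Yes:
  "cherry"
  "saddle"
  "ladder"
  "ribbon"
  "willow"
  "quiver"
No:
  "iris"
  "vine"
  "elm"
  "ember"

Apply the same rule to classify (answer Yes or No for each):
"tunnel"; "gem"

The rule appears to be: length 6.
Yes: "tunnel", since length 6.
No: "gem", since length 3.

Yes, No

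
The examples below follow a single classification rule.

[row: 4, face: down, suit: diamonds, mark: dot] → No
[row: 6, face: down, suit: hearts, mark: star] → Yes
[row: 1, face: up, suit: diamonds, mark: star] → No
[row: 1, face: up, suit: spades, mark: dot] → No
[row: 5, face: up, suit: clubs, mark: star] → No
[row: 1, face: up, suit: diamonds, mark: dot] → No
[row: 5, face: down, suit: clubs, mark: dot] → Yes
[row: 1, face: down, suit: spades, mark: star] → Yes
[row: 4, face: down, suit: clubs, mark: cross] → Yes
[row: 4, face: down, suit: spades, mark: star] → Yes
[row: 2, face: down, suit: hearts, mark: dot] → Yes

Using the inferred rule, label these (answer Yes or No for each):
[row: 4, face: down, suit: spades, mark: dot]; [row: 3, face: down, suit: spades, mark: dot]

The simplest hypothesis consistent with all the labels is: suit is not diamonds AND face is down.
[row: 4, face: down, suit: spades, mark: dot]: suit is spades, face is down — meets the rule, so Yes. [row: 3, face: down, suit: spades, mark: dot]: suit is spades, face is down — meets the rule, so Yes.

Yes, Yes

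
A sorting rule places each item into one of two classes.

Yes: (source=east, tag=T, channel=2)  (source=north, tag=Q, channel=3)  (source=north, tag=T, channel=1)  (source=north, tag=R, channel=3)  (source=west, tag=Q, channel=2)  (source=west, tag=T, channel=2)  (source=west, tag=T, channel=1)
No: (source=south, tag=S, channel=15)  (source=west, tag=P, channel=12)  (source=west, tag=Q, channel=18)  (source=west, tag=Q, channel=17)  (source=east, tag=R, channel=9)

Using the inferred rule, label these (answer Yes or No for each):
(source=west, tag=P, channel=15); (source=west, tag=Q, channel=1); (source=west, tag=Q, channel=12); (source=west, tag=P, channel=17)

No, Yes, No, No

Every 'Yes' example satisfies: channel ≤ 3. None of the 'No' examples do.
(source=west, tag=P, channel=15): No (channel = 15).
(source=west, tag=Q, channel=1): Yes (channel = 1).
(source=west, tag=Q, channel=12): No (channel = 12).
(source=west, tag=P, channel=17): No (channel = 17).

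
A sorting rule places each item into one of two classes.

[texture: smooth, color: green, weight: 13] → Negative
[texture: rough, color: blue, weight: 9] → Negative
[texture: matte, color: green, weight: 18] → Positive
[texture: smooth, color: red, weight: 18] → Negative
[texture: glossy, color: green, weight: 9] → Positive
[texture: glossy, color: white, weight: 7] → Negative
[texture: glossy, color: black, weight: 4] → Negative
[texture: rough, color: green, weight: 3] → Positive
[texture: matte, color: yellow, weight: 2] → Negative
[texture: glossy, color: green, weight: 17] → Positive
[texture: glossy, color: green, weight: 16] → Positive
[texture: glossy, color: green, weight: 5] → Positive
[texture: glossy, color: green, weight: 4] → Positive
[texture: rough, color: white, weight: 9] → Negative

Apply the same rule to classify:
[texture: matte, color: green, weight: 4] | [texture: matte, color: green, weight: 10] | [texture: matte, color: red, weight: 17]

Positive, Positive, Negative

The common property of the 'Positive' items is: color is green AND weight ≠ 13. No 'Negative' item has it.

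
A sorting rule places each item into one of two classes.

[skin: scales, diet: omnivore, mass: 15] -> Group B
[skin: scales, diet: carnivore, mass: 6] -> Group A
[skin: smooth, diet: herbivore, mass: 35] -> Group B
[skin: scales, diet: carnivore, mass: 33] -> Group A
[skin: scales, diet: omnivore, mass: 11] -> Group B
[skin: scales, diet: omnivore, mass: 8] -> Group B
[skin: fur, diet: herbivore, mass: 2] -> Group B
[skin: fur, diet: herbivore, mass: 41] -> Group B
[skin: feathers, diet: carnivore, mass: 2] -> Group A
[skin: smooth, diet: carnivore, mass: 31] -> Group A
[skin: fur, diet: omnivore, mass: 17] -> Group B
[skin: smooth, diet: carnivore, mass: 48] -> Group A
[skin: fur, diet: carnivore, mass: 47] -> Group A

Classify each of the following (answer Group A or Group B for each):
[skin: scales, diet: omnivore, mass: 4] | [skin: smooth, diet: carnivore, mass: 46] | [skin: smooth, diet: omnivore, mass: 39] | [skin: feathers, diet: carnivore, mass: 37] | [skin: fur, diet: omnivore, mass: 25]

The distinguishing property — diet is carnivore — holds for all the 'Group A' cases and none of the 'Group B' cases.
[skin: scales, diet: omnivore, mass: 4] — diet is omnivore, hence Group B.
[skin: smooth, diet: carnivore, mass: 46] — diet is carnivore, hence Group A.
[skin: smooth, diet: omnivore, mass: 39] — diet is omnivore, hence Group B.
[skin: feathers, diet: carnivore, mass: 37] — diet is carnivore, hence Group A.
[skin: fur, diet: omnivore, mass: 25] — diet is omnivore, hence Group B.

Group B, Group A, Group B, Group A, Group B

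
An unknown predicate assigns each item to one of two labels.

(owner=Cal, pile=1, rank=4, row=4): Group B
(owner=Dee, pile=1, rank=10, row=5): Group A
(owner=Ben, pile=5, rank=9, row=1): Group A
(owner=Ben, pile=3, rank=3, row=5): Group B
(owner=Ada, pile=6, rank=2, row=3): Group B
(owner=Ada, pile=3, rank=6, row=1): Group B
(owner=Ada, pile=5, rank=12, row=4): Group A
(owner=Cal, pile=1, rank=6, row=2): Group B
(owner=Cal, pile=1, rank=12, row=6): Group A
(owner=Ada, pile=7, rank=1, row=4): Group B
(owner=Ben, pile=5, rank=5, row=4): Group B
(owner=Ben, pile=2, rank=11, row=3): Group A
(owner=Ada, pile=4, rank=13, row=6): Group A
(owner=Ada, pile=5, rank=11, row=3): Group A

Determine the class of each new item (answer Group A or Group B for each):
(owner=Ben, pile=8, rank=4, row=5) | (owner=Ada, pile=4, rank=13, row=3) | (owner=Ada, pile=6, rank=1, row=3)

Group B, Group A, Group B

'Group A' ⟺ rank ≥ 9.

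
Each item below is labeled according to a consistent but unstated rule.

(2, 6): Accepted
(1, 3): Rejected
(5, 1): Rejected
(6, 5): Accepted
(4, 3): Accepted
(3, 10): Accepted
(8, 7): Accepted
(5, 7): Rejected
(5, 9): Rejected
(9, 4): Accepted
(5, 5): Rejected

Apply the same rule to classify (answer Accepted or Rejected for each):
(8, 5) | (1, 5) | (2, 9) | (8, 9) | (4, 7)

The simplest hypothesis consistent with all the labels is: product is even.

Accepted, Rejected, Accepted, Accepted, Accepted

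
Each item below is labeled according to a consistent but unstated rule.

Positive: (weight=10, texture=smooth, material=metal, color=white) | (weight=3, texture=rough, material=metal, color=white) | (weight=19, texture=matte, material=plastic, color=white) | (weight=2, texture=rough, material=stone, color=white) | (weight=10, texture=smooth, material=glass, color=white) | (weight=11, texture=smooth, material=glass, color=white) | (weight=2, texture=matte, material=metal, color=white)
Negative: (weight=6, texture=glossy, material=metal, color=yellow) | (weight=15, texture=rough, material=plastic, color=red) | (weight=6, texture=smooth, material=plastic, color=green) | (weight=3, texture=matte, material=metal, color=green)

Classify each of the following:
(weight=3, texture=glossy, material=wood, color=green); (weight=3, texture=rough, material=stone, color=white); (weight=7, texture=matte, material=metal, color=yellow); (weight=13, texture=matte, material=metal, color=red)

Negative, Positive, Negative, Negative

Checking candidate rules against both groups, what survives is: color is white.
(weight=3, texture=glossy, material=wood, color=green) — color is green, hence Negative. (weight=3, texture=rough, material=stone, color=white) — color is white, hence Positive. (weight=7, texture=matte, material=metal, color=yellow) — color is yellow, hence Negative. (weight=13, texture=matte, material=metal, color=red) — color is red, hence Negative.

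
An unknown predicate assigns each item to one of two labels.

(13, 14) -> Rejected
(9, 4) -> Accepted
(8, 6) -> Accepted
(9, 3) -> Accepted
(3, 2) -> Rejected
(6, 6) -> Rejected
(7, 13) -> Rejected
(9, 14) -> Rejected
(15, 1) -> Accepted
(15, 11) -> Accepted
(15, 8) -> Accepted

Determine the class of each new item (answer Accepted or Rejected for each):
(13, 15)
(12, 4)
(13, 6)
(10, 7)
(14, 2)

The simplest hypothesis consistent with all the labels is: first > second AND sum ≥ 12.

Rejected, Accepted, Accepted, Accepted, Accepted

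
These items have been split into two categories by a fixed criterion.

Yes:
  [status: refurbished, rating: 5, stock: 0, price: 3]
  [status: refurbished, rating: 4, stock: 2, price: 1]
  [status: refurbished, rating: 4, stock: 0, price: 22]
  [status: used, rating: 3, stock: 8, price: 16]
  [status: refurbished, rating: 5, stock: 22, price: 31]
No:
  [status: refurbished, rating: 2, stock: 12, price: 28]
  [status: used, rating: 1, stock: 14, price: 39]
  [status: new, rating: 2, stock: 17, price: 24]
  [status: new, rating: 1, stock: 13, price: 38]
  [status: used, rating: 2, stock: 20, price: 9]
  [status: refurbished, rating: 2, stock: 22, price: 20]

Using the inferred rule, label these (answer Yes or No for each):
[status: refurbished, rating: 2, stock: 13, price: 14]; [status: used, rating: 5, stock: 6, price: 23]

No, Yes

All 'Yes' examples share one property — rating ≥ 3 — and every 'No' example lacks it.
[status: refurbished, rating: 2, stock: 13, price: 14] — rating = 2, hence No.
[status: used, rating: 5, stock: 6, price: 23] — rating = 5, hence Yes.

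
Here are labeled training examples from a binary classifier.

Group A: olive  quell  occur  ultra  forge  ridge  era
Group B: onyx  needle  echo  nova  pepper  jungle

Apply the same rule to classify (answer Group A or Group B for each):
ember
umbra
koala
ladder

Group A, Group A, Group A, Group B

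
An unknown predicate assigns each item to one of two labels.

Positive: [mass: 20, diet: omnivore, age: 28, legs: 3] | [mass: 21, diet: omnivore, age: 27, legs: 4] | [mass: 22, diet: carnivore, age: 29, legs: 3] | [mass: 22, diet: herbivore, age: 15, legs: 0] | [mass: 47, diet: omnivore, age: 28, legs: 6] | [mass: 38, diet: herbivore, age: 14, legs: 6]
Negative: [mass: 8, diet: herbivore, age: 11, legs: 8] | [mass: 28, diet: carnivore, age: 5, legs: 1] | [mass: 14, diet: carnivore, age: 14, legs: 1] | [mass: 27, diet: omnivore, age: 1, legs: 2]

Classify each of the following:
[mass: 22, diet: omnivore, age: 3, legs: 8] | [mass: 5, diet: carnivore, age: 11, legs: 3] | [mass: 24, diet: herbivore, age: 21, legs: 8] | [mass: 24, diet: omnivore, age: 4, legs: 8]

Negative, Negative, Positive, Negative

The distinguishing property — mass ≥ 20 AND age ≥ 11 — holds for all the 'Positive' cases and none of the 'Negative' cases.
[mass: 22, diet: omnivore, age: 3, legs: 8]: mass = 22, age = 3 — does not satisfy this, so Negative. [mass: 5, diet: carnivore, age: 11, legs: 3]: mass = 5, age = 11 — does not satisfy this, so Negative. [mass: 24, diet: herbivore, age: 21, legs: 8]: mass = 24, age = 21 — fits, so Positive. [mass: 24, diet: omnivore, age: 4, legs: 8]: mass = 24, age = 4 — does not satisfy this, so Negative.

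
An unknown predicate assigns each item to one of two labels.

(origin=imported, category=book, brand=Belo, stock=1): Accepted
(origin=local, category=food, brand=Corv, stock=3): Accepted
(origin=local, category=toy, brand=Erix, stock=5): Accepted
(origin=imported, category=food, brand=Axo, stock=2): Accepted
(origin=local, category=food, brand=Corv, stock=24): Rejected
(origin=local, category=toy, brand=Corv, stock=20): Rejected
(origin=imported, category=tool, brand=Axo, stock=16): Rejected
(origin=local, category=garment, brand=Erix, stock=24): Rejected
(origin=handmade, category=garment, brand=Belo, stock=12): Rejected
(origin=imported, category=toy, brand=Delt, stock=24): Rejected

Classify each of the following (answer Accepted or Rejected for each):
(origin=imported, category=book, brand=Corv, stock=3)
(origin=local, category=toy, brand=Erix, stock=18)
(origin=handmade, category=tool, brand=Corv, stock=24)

One predicate separates the groups cleanly: stock ≤ 5.
(origin=imported, category=book, brand=Corv, stock=3): stock = 3 — has this property, so Accepted. (origin=local, category=toy, brand=Erix, stock=18): stock = 18 — doesn't qualify, so Rejected. (origin=handmade, category=tool, brand=Corv, stock=24): stock = 24 — doesn't qualify, so Rejected.

Accepted, Rejected, Rejected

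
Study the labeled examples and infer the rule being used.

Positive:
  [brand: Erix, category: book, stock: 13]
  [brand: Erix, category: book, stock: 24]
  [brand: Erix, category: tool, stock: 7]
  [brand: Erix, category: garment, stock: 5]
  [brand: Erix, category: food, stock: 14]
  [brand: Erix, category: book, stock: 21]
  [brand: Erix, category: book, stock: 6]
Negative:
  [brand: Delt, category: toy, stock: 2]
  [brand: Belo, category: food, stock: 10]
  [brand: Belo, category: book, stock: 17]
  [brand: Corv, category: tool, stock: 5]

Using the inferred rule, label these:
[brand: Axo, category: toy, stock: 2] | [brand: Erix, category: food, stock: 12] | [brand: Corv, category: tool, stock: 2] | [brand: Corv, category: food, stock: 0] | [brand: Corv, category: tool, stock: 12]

The distinguishing property — brand is Erix — holds for all the 'Positive' cases and none of the 'Negative' cases.
[brand: Axo, category: toy, stock: 2]: brand is Axo, does not satisfy this → Negative. [brand: Erix, category: food, stock: 12]: brand is Erix, checks out → Positive. [brand: Corv, category: tool, stock: 2]: brand is Corv, does not satisfy this → Negative. [brand: Corv, category: food, stock: 0]: brand is Corv, does not satisfy this → Negative. [brand: Corv, category: tool, stock: 12]: brand is Corv, does not satisfy this → Negative.

Negative, Positive, Negative, Negative, Negative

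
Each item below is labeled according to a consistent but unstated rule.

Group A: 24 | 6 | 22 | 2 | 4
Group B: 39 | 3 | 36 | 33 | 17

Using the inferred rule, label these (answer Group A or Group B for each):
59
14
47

All 'Group A' examples share one property — even AND at most 24 — and every 'Group B' example lacks it.
59 → 59 is odd, 59 > 24 → Group B.
14 → 14 is even, 14 ≤ 24 → Group A.
47 → 47 is odd, 47 > 24 → Group B.

Group B, Group A, Group B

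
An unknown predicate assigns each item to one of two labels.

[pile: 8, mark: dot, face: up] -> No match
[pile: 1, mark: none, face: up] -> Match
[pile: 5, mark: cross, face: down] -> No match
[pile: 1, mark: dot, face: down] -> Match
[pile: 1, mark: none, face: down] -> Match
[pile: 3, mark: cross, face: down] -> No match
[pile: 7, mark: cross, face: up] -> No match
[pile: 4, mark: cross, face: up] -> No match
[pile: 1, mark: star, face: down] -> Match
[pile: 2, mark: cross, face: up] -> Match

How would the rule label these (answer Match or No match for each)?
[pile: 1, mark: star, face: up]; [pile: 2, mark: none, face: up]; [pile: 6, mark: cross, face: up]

Match, Match, No match

A rule that fits every label: pile ≤ 2 — true of each 'Match' example, false of each 'No match' one.
[pile: 1, mark: star, face: up]: pile = 1 — meets the rule, so Match. [pile: 2, mark: none, face: up]: pile = 2 — meets the rule, so Match. [pile: 6, mark: cross, face: up]: pile = 6 — doesn't qualify, so No match.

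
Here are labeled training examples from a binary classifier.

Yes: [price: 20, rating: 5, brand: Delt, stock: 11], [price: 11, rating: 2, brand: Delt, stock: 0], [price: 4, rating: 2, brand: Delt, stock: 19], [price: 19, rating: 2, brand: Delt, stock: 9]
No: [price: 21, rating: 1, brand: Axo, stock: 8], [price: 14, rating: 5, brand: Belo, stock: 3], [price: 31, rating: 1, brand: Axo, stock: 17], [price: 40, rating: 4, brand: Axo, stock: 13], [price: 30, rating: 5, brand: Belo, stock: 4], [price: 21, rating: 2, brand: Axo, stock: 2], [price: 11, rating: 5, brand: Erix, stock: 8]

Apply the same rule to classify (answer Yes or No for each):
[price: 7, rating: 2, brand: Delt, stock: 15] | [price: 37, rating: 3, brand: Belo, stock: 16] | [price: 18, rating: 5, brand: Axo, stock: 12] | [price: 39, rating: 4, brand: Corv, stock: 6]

Yes, No, No, No

The simplest hypothesis consistent with all the labels is: brand is Delt.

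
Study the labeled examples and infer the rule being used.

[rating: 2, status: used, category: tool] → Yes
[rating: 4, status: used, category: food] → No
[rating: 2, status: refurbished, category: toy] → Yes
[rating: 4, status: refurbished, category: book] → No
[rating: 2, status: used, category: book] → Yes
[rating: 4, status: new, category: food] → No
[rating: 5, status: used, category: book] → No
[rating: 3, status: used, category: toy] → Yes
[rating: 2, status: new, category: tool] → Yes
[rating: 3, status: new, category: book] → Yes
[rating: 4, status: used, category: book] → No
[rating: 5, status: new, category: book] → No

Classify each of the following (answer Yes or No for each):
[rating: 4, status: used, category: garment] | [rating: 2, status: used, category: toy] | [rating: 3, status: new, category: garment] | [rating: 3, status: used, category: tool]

No, Yes, Yes, Yes

The common property of the 'Yes' items is: rating ≤ 3. No 'No' item has it.
[rating: 4, status: used, category: garment]: No (rating = 4). [rating: 2, status: used, category: toy]: Yes (rating = 2). [rating: 3, status: new, category: garment]: Yes (rating = 3). [rating: 3, status: used, category: tool]: Yes (rating = 3).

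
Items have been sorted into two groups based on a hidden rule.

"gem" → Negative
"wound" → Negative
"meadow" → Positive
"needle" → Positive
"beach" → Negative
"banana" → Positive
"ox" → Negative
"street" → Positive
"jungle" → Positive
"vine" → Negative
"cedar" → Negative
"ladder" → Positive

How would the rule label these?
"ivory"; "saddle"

Negative, Positive

The distinguishing property — length 6 — holds for all the 'Positive' cases and none of the 'Negative' cases.
"ivory" → length 5 → Negative.
"saddle" → length 6 → Positive.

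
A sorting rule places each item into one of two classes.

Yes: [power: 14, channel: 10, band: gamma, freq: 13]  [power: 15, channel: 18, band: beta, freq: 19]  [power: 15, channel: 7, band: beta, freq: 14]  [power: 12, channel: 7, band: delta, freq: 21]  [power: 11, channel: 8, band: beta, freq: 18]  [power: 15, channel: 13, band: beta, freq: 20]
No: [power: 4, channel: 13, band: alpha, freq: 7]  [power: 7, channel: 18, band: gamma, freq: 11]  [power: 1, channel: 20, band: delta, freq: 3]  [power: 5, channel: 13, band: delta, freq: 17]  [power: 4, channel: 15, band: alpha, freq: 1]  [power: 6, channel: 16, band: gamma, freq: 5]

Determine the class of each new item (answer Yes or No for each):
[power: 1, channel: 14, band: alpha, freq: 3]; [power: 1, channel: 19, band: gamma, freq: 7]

No, No

Rule: power ≥ 11. This holds for each 'Yes' example and fails for each 'No' one.
[power: 1, channel: 14, band: alpha, freq: 3] — power = 1, hence No. [power: 1, channel: 19, band: gamma, freq: 7] — power = 1, hence No.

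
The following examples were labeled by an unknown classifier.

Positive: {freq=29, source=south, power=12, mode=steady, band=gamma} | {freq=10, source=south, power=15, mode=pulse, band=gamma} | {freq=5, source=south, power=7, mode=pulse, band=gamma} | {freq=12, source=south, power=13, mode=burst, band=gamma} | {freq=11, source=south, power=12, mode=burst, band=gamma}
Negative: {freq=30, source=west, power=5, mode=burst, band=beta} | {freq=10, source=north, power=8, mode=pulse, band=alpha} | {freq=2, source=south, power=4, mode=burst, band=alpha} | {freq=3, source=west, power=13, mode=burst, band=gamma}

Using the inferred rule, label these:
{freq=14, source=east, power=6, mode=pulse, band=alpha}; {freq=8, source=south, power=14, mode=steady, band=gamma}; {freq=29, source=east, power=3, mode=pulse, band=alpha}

The common property of the 'Positive' items is: band is gamma AND source is south. No 'Negative' item has it.

Negative, Positive, Negative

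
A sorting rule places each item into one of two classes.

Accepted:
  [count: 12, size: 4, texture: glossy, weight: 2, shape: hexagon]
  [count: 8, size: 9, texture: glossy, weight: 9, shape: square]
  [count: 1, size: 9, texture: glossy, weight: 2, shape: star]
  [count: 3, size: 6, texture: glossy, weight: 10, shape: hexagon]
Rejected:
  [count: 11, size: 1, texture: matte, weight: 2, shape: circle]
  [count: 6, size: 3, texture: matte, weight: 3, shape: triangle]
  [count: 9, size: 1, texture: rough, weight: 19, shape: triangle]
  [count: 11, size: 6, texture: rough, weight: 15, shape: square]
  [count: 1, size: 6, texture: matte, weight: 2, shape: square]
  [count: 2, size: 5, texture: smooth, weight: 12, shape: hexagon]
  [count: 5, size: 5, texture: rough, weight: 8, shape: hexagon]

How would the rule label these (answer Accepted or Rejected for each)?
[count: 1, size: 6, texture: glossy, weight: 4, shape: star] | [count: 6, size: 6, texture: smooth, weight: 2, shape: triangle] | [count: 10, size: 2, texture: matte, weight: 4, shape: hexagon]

Accepted, Rejected, Rejected

The distinguishing property — texture is glossy — holds for all the 'Accepted' cases and none of the 'Rejected' cases.
[count: 1, size: 6, texture: glossy, weight: 4, shape: star] → texture is glossy → Accepted.
[count: 6, size: 6, texture: smooth, weight: 2, shape: triangle] → texture is smooth → Rejected.
[count: 10, size: 2, texture: matte, weight: 4, shape: hexagon] → texture is matte → Rejected.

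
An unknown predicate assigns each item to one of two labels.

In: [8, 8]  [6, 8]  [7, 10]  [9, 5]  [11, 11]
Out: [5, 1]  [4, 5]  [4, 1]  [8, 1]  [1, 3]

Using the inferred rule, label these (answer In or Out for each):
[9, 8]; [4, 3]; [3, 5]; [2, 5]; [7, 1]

The pattern is that an item is 'In' exactly when: sum ≥ 14.
[9, 8] → 9+8 = 17 → In.
[4, 3] → 4+3 = 7 → Out.
[3, 5] → 3+5 = 8 → Out.
[2, 5] → 2+5 = 7 → Out.
[7, 1] → 7+1 = 8 → Out.

In, Out, Out, Out, Out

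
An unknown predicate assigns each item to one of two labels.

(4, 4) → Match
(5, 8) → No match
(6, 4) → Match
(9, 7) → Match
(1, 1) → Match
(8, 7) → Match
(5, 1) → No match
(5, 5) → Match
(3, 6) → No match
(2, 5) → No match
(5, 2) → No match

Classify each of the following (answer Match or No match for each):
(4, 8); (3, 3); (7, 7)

No match, Match, Match

Every 'Match' example satisfies: |first − second| ≤ 2. None of the 'No match' examples do.
(4, 8) — |4−8| = 4, hence No match.
(3, 3) — |3−3| = 0, hence Match.
(7, 7) — |7−7| = 0, hence Match.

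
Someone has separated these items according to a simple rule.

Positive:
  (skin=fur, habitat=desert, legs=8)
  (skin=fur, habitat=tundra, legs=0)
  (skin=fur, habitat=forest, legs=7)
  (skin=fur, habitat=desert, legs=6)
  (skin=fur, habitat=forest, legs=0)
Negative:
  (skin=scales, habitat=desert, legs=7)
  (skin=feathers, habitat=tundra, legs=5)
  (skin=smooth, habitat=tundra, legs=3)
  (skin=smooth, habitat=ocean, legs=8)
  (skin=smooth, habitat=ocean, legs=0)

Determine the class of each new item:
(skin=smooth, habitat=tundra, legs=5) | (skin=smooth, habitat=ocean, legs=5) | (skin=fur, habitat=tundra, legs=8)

One predicate separates the groups cleanly: skin is fur.
(skin=smooth, habitat=tundra, legs=5) — skin is smooth, hence Negative.
(skin=smooth, habitat=ocean, legs=5) — skin is smooth, hence Negative.
(skin=fur, habitat=tundra, legs=8) — skin is fur, hence Positive.

Negative, Negative, Positive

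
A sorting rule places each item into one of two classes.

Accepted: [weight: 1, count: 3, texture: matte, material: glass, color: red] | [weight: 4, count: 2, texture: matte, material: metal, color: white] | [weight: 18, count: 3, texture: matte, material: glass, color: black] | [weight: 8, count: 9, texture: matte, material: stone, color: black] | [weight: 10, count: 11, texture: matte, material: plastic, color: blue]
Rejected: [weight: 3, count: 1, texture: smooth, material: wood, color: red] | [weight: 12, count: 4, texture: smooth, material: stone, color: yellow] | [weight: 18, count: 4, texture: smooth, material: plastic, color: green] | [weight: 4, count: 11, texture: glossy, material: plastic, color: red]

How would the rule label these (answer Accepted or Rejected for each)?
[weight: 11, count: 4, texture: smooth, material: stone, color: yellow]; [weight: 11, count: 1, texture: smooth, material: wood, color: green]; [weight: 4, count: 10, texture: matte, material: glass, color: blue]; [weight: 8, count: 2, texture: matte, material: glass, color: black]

Rejected, Rejected, Accepted, Accepted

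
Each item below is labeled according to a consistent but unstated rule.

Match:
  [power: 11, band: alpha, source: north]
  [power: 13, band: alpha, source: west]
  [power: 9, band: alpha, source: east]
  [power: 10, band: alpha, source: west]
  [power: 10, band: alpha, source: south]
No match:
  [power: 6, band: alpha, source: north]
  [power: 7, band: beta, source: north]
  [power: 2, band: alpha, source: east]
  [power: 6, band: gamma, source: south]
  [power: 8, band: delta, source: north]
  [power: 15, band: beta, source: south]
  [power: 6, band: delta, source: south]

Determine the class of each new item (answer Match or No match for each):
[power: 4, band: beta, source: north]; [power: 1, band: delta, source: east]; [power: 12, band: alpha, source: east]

Every 'Match' example satisfies: band is alpha AND power ≥ 7. None of the 'No match' examples do.
No match: [power: 4, band: beta, source: north], since band is beta, power = 4.
No match: [power: 1, band: delta, source: east], since band is delta, power = 1.
Match: [power: 12, band: alpha, source: east], since band is alpha, power = 12.

No match, No match, Match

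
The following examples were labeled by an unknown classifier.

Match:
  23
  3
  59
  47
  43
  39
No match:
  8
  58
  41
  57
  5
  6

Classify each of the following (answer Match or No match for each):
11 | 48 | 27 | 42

Match, No match, Match, No match

Looking at the examples, the only property every 'Match' case has and every 'No match' case lacks is: ≡ 3 (mod 4).
11: Match (11 mod 4 = 3).
48: No match (48 mod 4 = 0).
27: Match (27 mod 4 = 3).
42: No match (42 mod 4 = 2).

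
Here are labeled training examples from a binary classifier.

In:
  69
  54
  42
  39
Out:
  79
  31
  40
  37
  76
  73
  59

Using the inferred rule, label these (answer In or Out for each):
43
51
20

Out, In, Out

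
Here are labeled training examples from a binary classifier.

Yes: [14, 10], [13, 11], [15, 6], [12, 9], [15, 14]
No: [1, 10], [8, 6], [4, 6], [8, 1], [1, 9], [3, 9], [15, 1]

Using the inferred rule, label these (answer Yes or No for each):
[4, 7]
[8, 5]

One predicate separates the groups cleanly: sum ≥ 21.
No: [4, 7], since 4+7 = 11. No: [8, 5], since 8+5 = 13.

No, No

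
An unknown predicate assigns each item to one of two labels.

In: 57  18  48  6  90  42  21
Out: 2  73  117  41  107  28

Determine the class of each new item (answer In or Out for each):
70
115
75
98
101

All 'In' examples share one property — multiple of 3 AND at most 90 — and every 'Out' example lacks it.
70 — 70 = 3·23 + 1, 70 ≤ 90, hence Out.
115 — 115 = 3·38 + 1, 115 > 90, hence Out.
75 — 75 = 3·25, 75 ≤ 90, hence In.
98 — 98 = 3·32 + 2, 98 > 90, hence Out.
101 — 101 = 3·33 + 2, 101 > 90, hence Out.

Out, Out, In, Out, Out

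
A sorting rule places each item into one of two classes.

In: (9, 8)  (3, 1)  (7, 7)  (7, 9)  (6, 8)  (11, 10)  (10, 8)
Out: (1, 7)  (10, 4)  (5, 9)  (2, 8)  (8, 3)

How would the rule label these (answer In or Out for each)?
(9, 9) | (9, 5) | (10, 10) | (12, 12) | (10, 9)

The simplest hypothesis consistent with all the labels is: |first − second| ≤ 2.
(9, 9): In (|9−9| = 0). (9, 5): Out (|9−5| = 4). (10, 10): In (|10−10| = 0). (12, 12): In (|12−12| = 0). (10, 9): In (|10−9| = 1).

In, Out, In, In, In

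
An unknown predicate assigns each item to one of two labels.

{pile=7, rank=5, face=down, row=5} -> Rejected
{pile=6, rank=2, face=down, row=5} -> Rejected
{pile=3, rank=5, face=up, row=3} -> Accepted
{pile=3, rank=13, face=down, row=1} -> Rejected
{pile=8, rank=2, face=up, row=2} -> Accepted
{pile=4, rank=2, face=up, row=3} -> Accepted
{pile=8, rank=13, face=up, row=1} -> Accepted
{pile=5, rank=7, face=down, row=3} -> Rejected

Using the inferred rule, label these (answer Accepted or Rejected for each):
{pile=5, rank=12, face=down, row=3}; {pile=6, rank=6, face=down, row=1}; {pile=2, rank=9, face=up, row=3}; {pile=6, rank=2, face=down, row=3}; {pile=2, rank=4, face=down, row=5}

Rejected, Rejected, Accepted, Rejected, Rejected

The rule appears to be: face is up.
{pile=5, rank=12, face=down, row=3} — face is down, hence Rejected. {pile=6, rank=6, face=down, row=1} — face is down, hence Rejected. {pile=2, rank=9, face=up, row=3} — face is up, hence Accepted. {pile=6, rank=2, face=down, row=3} — face is down, hence Rejected. {pile=2, rank=4, face=down, row=5} — face is down, hence Rejected.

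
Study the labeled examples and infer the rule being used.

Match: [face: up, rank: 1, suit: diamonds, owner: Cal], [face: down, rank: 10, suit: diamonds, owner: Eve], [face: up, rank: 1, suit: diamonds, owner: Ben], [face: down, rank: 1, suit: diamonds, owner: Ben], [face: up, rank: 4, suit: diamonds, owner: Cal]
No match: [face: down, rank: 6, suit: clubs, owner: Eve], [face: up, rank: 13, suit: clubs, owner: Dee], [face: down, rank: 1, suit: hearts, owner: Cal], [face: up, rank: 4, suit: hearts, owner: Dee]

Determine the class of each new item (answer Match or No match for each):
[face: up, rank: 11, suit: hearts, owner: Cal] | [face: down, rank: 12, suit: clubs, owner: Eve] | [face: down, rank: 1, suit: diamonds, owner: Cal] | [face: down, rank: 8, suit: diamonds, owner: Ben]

Checking candidate rules against both groups, what survives is: suit is diamonds.
[face: up, rank: 11, suit: hearts, owner: Cal] → suit is hearts → No match. [face: down, rank: 12, suit: clubs, owner: Eve] → suit is clubs → No match. [face: down, rank: 1, suit: diamonds, owner: Cal] → suit is diamonds → Match. [face: down, rank: 8, suit: diamonds, owner: Ben] → suit is diamonds → Match.

No match, No match, Match, Match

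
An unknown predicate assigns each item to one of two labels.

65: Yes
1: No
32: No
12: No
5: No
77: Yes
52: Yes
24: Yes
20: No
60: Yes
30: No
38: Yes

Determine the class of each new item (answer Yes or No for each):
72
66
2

Yes, Yes, No

The common property of the 'Yes' items is: digit sum ≥ 6. No 'No' item has it.
Yes: 72, since digit sum 7+2 = 9. Yes: 66, since digit sum 6+6 = 12. No: 2, since digit sum 2.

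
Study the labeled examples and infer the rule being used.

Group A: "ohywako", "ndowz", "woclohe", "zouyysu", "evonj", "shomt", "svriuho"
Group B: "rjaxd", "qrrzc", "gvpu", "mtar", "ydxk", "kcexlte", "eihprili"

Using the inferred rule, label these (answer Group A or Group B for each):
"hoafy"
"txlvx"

Group A, Group B

Looking at the examples, the only property every 'Group A' case has and every 'Group B' case lacks is: contains 'o'.
"hoafy" → has 'o' → Group A.
"txlvx" → no 'o' → Group B.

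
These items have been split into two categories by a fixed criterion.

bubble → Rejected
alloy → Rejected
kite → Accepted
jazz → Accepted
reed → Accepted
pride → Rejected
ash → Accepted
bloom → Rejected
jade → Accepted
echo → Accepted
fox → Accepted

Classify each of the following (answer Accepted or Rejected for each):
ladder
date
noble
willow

Every 'Accepted' example satisfies: length ≤ 4. None of the 'Rejected' examples do.
ladder: Rejected (length 6).
date: Accepted (length 4).
noble: Rejected (length 5).
willow: Rejected (length 6).

Rejected, Accepted, Rejected, Rejected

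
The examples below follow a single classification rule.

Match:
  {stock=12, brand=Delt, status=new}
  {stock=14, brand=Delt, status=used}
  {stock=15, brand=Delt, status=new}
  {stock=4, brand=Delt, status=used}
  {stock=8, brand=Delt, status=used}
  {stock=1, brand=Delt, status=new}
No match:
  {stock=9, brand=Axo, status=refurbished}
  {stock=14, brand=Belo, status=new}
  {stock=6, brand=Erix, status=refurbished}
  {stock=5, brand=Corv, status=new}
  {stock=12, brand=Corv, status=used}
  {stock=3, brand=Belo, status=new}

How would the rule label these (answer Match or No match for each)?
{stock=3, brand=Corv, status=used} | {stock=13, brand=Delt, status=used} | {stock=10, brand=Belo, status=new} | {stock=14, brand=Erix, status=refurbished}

No match, Match, No match, No match

The classifier is using: brand is Delt.
{stock=3, brand=Corv, status=used} — brand is Corv, hence No match. {stock=13, brand=Delt, status=used} — brand is Delt, hence Match. {stock=10, brand=Belo, status=new} — brand is Belo, hence No match. {stock=14, brand=Erix, status=refurbished} — brand is Erix, hence No match.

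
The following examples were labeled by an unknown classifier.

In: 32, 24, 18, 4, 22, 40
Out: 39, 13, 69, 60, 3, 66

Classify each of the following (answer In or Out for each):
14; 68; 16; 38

In, Out, In, In

The distinguishing property — even AND at most 40 — holds for all the 'In' cases and none of the 'Out' cases.
14 → 14 is even, 14 ≤ 40 → In. 68 → 68 is even, 68 > 40 → Out. 16 → 16 is even, 16 ≤ 40 → In. 38 → 38 is even, 38 ≤ 40 → In.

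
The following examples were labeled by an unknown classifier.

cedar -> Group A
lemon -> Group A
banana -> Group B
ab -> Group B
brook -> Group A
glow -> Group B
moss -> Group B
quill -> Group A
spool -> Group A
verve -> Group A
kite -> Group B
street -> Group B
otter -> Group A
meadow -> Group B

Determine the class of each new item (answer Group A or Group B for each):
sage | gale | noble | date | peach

The simplest hypothesis consistent with all the labels is: odd length.
sage: length 4, does not fit → Group B.
gale: length 4, does not fit → Group B.
noble: length 5, passes → Group A.
date: length 4, does not fit → Group B.
peach: length 5, passes → Group A.

Group B, Group B, Group A, Group B, Group A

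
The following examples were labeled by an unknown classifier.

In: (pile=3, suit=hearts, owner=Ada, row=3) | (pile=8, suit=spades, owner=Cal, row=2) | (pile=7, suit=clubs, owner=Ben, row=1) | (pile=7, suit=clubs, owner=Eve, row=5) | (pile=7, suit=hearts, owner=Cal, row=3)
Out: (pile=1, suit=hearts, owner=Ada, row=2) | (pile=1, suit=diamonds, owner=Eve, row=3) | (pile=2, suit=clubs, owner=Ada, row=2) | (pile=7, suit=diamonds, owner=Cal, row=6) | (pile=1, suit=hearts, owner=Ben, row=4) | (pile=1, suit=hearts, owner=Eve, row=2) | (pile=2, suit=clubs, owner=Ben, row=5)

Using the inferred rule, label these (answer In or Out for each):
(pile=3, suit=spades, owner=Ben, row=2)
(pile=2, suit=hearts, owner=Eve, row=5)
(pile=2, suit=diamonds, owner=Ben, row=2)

The pattern is that an item is 'In' exactly when: pile ≥ 3 AND row ≤ 5.

In, Out, Out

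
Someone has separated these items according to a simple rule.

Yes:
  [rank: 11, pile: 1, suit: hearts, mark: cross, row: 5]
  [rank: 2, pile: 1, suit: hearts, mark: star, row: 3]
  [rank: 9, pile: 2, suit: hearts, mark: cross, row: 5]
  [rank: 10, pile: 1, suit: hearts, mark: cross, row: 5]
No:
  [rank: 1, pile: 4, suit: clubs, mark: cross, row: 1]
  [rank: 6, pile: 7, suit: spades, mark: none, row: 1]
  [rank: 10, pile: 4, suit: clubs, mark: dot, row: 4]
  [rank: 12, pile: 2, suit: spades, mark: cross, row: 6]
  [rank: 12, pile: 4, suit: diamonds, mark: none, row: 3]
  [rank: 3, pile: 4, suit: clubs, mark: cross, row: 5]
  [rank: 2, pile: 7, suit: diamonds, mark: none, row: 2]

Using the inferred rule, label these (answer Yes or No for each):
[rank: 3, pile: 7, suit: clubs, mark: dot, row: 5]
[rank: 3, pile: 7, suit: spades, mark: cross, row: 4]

Comparing the two groups points to one rule — suit is hearts.

No, No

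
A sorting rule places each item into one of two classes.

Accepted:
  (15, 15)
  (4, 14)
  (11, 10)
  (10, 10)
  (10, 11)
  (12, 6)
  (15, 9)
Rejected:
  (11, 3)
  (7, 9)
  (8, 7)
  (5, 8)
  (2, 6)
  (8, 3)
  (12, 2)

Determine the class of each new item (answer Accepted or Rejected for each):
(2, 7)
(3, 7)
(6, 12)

Rejected, Rejected, Accepted

The simplest hypothesis consistent with all the labels is: sum ≥ 18.
(2, 7): 2+7 = 9 — does not pass, so Rejected.
(3, 7): 3+7 = 10 — does not pass, so Rejected.
(6, 12): 6+12 = 18 — checks out, so Accepted.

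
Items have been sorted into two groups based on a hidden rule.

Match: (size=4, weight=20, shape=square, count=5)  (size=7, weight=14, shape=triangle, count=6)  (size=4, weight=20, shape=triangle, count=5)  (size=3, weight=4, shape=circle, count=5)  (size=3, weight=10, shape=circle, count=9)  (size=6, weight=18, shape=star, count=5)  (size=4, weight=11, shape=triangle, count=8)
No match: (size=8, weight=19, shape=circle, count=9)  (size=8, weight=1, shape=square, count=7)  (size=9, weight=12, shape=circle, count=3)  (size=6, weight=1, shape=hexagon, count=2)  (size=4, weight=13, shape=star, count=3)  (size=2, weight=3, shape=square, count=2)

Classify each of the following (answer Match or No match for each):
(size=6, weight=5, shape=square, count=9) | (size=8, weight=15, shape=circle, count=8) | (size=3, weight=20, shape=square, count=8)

Match, No match, Match

A rule that fits every label: count ≥ 5 AND size ≤ 7 — true of each 'Match' example, false of each 'No match' one.
Match: (size=6, weight=5, shape=square, count=9), since count = 9, size = 6. No match: (size=8, weight=15, shape=circle, count=8), since count = 8, size = 8. Match: (size=3, weight=20, shape=square, count=8), since count = 8, size = 3.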